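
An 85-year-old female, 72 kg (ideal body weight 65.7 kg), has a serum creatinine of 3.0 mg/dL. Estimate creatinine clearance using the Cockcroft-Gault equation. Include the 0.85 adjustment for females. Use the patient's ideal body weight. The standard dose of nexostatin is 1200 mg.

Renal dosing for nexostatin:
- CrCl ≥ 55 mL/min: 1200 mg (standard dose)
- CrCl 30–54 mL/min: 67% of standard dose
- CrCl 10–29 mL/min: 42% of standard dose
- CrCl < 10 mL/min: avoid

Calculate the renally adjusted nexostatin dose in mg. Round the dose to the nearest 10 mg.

500 mg

CrCl = (140 − 85) × 65.7 / (72 × 3) × 0.85 = 3613.5 / 216.00 × 0.85 ≈ 14.2 mL/min
CrCl ≈ 14 mL/min → bracket 10–29 mL/min.
42% of 1200 mg = 504 mg → 500 mg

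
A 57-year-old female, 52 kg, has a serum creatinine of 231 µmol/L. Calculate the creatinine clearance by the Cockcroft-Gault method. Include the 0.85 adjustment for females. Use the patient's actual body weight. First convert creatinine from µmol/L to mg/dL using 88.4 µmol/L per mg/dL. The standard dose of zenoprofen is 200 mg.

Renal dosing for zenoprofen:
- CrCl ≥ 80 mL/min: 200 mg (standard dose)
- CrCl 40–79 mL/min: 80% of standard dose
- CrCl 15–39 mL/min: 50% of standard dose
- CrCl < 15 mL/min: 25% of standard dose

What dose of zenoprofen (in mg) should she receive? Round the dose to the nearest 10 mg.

SCr = 231 / 88.4 = 2.613 mg/dL
CrCl = (140 − 57) × 52 / (72 × 2.613) × 0.85 = 4316.0 / 188.14 × 0.85 ≈ 19.5 mL/min
CrCl ≈ 19 mL/min → bracket 15–39 mL/min.
50% of 200 mg = 100 mg

100 mg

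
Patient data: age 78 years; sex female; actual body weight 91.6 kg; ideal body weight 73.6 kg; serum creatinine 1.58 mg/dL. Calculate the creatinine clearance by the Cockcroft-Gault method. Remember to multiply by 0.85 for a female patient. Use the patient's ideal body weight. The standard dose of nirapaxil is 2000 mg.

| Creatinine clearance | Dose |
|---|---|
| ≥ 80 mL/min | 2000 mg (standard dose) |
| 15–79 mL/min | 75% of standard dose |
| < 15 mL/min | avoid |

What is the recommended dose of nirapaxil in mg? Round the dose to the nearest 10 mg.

1500 mg

CrCl = (140 − 78) × 73.6 / (72 × 1.58) × 0.85 = 4563.2 / 113.76 × 0.85 ≈ 34.1 mL/min
CrCl ≈ 34 mL/min → bracket 15–79 mL/min.
75% of 2000 mg = 1500 mg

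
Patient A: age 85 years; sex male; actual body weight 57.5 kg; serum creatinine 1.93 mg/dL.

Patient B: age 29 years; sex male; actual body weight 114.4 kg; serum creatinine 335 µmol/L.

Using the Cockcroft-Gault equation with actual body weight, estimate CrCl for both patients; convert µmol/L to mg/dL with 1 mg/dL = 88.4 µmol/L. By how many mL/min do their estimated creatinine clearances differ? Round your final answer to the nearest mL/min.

24 mL/min

Patient A: CrCl = (140 − 85) × 57.5 / (72 × 1.93) = 3162.5 / 138.96 ≈ 22.8 mL/min
Patient B: SCr = 335 / 88.4 = 3.79 mg/dL
Patient B: CrCl = (140 − 29) × 114.4 / (72 × 3.79) = 12698.4 / 272.88 ≈ 46.5 mL/min
|22.8 − 46.5| = 23.7 mL/min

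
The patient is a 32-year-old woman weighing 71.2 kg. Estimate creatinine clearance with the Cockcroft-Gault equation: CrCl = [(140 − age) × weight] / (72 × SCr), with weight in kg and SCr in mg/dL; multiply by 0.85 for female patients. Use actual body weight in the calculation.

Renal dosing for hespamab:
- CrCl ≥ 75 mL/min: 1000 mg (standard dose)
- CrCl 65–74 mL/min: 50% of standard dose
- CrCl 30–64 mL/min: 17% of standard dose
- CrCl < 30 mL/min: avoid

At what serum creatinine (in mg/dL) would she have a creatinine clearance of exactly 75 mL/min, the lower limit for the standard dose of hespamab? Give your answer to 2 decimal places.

Standard dose requires CrCl ≥ 75 mL/min.
Set (140 − 32) × 71.2 × 0.85 / (72 × SCr) = 75
SCr = (140 − 32) × 71.2 × 0.85 / (72 × 75) = 1.210 mg/dL

1.21 mg/dL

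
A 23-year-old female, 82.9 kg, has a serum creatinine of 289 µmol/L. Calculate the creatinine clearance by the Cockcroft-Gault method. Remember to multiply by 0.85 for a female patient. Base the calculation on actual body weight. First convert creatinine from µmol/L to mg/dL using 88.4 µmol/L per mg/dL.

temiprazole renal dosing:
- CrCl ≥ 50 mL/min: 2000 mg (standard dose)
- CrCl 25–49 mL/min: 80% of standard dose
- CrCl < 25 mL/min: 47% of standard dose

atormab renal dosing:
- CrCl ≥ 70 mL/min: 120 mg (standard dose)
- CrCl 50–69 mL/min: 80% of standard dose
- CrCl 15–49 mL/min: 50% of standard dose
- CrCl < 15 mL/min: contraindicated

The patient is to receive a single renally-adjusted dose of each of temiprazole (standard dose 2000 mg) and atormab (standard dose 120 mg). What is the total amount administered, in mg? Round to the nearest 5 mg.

1660 mg

SCr = 289 / 88.4 = 3.269 mg/dL
CrCl = (140 − 23) × 82.9 / (72 × 3.269) × 0.85 = 9699.3 / 235.37 × 0.85 ≈ 35.0 mL/min
CrCl ≈ 35 mL/min.
temiprazole: 25–49 mL/min → 80% of 2000 mg = 1600 mg.
atormab: 15–49 mL/min → 50% of 120 mg = 60 mg.
Total = 1600 + 60 = 1660 mg.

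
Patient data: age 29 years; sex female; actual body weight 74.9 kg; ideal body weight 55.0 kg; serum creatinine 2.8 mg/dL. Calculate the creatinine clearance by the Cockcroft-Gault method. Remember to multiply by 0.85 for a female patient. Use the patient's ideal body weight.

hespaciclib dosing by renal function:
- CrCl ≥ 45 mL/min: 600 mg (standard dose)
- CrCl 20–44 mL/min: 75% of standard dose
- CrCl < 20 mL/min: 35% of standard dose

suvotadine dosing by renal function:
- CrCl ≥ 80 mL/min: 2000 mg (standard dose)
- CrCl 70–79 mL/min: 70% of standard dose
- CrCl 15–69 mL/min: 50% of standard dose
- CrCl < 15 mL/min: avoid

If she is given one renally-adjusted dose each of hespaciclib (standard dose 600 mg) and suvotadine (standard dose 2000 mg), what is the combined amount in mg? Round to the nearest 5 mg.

CrCl = (140 − 29) × 55 / (72 × 2.8) × 0.85 = 6105.0 / 201.60 × 0.85 ≈ 25.7 mL/min
CrCl ≈ 26 mL/min.
hespaciclib: 20–44 mL/min → 75% of 600 mg = 450 mg.
suvotadine: 15–69 mL/min → 50% of 2000 mg = 1000 mg.
Total = 450 + 1000 = 1450 mg.

1450 mg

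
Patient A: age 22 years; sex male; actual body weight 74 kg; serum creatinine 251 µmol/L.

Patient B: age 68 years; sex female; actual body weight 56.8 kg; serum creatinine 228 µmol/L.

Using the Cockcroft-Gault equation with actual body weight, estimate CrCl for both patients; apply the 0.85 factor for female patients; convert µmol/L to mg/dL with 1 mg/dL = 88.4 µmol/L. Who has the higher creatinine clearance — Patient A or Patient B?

Patient A

Patient A: SCr = 251 / 88.4 = 2.839 mg/dL
Patient A: CrCl = (140 − 22) × 74 / (72 × 2.839) = 8732.0 / 204.41 ≈ 42.7 mL/min
Patient B: SCr = 228 / 88.4 = 2.579 mg/dL
Patient B: CrCl = (140 − 68) × 56.8 / (72 × 2.579) × 0.85 = 4089.6 / 185.69 × 0.85 ≈ 18.7 mL/min
42.7 vs 18.7 mL/min → Patient A is higher.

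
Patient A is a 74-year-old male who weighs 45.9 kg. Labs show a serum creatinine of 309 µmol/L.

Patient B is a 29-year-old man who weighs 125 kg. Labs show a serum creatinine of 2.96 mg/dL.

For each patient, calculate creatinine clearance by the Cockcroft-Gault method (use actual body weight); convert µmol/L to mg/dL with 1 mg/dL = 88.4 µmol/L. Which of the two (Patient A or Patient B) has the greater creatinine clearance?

Patient A: SCr = 309 / 88.4 = 3.495 mg/dL
Patient A: CrCl = (140 − 74) × 45.9 / (72 × 3.495) = 3029.4 / 251.64 ≈ 12.0 mL/min
Patient B: CrCl = (140 − 29) × 125 / (72 × 2.96) = 13875.0 / 213.12 ≈ 65.1 mL/min
12.0 vs 65.1 mL/min → Patient B is higher.

Patient B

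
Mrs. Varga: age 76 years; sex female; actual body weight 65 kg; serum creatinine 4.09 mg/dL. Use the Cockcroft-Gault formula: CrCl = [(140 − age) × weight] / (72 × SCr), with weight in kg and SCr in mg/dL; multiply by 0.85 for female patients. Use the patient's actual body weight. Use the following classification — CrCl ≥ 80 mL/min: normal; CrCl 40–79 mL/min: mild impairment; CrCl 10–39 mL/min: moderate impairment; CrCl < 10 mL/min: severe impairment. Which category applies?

CrCl = (140 − 76) × 65 / (72 × 4.09) × 0.85 = 4160.0 / 294.48 × 0.85 ≈ 12.0 mL/min
12 mL/min falls in the 'moderate impairment' range.

moderate impairment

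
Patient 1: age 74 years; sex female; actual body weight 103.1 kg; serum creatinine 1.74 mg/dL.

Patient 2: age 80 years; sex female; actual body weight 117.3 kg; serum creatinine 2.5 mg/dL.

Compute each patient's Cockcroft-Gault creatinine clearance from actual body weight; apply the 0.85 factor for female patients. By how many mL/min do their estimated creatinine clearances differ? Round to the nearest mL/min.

Patient 1: CrCl = (140 − 74) × 103.1 / (72 × 1.74) × 0.85 = 6804.6 / 125.28 × 0.85 ≈ 46.2 mL/min
Patient 2: CrCl = (140 − 80) × 117.3 / (72 × 2.5) × 0.85 = 7038.0 / 180.00 × 0.85 ≈ 33.2 mL/min
|46.2 − 33.2| = 13.0 mL/min

13 mL/min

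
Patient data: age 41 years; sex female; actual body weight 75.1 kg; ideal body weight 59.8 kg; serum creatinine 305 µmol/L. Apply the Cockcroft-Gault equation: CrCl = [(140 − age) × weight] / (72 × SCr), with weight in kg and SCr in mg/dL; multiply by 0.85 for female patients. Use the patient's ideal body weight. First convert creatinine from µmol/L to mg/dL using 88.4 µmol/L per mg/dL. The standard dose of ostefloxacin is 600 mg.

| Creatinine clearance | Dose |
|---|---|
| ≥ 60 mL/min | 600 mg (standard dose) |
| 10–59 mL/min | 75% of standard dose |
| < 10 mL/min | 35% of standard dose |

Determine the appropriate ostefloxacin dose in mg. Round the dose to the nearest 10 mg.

450 mg

SCr = 305 / 88.4 = 3.45 mg/dL
CrCl = (140 − 41) × 59.8 / (72 × 3.45) × 0.85 = 5920.2 / 248.40 × 0.85 ≈ 20.3 mL/min
CrCl ≈ 20 mL/min → bracket 10–59 mL/min.
75% of 600 mg = 450 mg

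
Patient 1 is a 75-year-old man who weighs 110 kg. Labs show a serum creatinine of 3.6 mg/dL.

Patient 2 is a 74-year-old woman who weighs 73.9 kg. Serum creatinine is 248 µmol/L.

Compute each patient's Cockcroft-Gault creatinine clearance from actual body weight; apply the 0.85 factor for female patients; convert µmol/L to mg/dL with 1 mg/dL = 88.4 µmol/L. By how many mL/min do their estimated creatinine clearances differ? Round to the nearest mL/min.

Patient 1: CrCl = (140 − 75) × 110 / (72 × 3.6) = 7150.0 / 259.20 ≈ 27.6 mL/min
Patient 2: SCr = 248 / 88.4 = 2.805 mg/dL
Patient 2: CrCl = (140 − 74) × 73.9 / (72 × 2.805) × 0.85 = 4877.4 / 201.96 × 0.85 ≈ 20.5 mL/min
|27.6 − 20.5| = 7.1 mL/min

7 mL/min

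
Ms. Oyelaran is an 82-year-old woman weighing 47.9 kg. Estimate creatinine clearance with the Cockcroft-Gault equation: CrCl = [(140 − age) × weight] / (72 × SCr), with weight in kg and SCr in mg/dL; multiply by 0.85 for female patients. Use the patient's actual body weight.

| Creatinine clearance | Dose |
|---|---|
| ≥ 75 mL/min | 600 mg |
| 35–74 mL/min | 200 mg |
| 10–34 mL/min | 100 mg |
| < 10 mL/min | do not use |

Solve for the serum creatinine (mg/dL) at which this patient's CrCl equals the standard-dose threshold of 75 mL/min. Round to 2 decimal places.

Standard dose requires CrCl ≥ 75 mL/min.
Set (140 − 82) × 47.9 × 0.85 / (72 × SCr) = 75
SCr = (140 − 82) × 47.9 × 0.85 / (72 × 75) = 0.437 mg/dL

0.44 mg/dL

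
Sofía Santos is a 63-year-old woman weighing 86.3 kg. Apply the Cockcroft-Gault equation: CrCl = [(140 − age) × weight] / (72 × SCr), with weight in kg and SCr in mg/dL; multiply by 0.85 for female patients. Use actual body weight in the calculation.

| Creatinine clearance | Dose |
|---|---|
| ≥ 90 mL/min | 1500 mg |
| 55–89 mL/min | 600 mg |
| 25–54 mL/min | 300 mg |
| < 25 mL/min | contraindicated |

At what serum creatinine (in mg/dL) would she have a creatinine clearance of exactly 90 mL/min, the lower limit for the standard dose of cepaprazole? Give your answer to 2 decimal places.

Standard dose requires CrCl ≥ 90 mL/min.
Set (140 − 63) × 86.3 × 0.85 / (72 × SCr) = 90
SCr = (140 − 63) × 86.3 × 0.85 / (72 × 90) = 0.872 mg/dL

0.87 mg/dL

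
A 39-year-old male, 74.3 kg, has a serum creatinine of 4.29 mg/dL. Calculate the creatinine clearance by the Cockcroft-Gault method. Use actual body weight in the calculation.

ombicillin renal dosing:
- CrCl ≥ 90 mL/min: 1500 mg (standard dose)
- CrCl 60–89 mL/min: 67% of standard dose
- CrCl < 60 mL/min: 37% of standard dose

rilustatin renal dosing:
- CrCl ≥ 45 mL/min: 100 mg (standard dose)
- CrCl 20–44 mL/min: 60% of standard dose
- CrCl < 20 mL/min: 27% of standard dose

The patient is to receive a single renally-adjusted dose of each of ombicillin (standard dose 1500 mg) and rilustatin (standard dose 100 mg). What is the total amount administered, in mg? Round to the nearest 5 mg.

CrCl = (140 − 39) × 74.3 / (72 × 4.29) = 7504.3 / 308.88 ≈ 24.3 mL/min
CrCl ≈ 24 mL/min.
ombicillin: < 60 mL/min → 37% of 1500 mg = 555 mg.
rilustatin: 20–44 mL/min → 60% of 100 mg = 60 mg.
Total = 555 + 60 = 615 mg.

615 mg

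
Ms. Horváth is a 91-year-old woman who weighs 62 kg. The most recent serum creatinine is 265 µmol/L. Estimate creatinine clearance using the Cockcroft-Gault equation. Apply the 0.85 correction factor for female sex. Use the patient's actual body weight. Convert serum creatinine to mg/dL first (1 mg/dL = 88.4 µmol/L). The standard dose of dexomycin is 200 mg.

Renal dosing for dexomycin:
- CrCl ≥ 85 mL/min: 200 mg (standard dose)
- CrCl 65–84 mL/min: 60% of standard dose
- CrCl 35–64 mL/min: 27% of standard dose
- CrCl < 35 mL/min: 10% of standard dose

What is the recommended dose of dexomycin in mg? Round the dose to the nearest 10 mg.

20 mg

SCr = 265 / 88.4 = 2.998 mg/dL
CrCl = (140 − 91) × 62 / (72 × 2.998) × 0.85 = 3038.0 / 215.86 × 0.85 ≈ 12.0 mL/min
CrCl ≈ 12 mL/min → bracket < 35 mL/min.
10% of 200 mg = 20 mg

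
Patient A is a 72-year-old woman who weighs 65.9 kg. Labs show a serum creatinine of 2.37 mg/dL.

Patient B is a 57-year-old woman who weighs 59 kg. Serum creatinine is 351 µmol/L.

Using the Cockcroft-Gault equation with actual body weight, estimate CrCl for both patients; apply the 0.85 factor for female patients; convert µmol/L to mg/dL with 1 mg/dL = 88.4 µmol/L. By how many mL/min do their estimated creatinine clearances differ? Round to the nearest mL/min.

Patient A: CrCl = (140 − 72) × 65.9 / (72 × 2.37) × 0.85 = 4481.2 / 170.64 × 0.85 ≈ 22.3 mL/min
Patient B: SCr = 351 / 88.4 = 3.971 mg/dL
Patient B: CrCl = (140 − 57) × 59 / (72 × 3.971) × 0.85 = 4897.0 / 285.91 × 0.85 ≈ 14.6 mL/min
|22.3 − 14.6| = 7.7 mL/min

8 mL/min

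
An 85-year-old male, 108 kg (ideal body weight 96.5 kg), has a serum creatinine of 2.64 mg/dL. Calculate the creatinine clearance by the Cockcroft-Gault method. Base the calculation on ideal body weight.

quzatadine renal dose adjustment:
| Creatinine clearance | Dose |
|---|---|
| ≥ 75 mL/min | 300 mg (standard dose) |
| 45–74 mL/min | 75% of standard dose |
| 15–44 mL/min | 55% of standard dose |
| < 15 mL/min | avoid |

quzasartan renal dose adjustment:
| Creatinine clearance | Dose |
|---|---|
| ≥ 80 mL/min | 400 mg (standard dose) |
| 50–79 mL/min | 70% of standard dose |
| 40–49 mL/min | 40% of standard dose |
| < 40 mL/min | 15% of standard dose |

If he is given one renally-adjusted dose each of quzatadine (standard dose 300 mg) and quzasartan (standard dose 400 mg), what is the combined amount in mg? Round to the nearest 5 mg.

CrCl = (140 − 85) × 96.5 / (72 × 2.64) = 5307.5 / 190.08 ≈ 27.9 mL/min
CrCl ≈ 28 mL/min.
quzatadine: 15–44 mL/min → 55% of 300 mg = 165 mg.
quzasartan: < 40 mL/min → 15% of 400 mg = 60 mg.
Total = 165 + 60 = 225 mg.

225 mg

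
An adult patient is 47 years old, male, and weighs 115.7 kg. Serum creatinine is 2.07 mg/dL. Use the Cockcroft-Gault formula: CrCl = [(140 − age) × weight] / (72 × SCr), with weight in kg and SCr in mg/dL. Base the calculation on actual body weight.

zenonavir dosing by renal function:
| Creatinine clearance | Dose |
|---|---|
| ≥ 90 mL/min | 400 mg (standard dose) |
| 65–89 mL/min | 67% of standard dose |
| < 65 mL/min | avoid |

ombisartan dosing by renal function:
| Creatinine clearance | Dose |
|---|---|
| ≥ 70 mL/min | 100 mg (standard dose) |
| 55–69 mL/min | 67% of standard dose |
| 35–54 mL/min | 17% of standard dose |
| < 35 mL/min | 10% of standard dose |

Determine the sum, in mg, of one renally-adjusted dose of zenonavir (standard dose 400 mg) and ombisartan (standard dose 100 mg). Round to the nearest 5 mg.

CrCl = (140 − 47) × 115.7 / (72 × 2.07) = 10760.1 / 149.04 ≈ 72.2 mL/min
CrCl ≈ 72 mL/min.
zenonavir: 65–89 mL/min → 67% of 400 mg = 268 mg.
ombisartan: ≥ 70 mL/min → 100% of 100 mg = 100 mg.
Total = 268 + 100 = 368 mg.

370 mg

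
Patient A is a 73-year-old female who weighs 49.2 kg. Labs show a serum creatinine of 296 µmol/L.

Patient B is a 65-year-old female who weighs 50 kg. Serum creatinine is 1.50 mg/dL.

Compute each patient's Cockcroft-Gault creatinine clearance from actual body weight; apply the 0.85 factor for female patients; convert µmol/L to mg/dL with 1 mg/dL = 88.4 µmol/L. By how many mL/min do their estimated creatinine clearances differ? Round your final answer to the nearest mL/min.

Patient A: SCr = 296 / 88.4 = 3.348 mg/dL
Patient A: CrCl = (140 − 73) × 49.2 / (72 × 3.348) × 0.85 = 3296.4 / 241.06 × 0.85 ≈ 11.6 mL/min
Patient B: CrCl = (140 − 65) × 50 / (72 × 1.5) × 0.85 = 3750.0 / 108.00 × 0.85 ≈ 29.5 mL/min
|11.6 − 29.5| = 17.9 mL/min

18 mL/min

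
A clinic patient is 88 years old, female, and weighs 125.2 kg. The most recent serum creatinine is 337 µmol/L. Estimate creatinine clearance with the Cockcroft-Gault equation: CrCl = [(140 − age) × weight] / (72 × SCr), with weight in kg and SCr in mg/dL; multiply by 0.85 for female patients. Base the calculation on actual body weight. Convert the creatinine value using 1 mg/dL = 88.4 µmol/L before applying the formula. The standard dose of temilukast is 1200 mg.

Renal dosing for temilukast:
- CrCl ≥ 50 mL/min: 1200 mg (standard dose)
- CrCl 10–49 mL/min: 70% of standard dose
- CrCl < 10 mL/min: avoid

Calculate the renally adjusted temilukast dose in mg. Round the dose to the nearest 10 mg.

SCr = 337 / 88.4 = 3.812 mg/dL
CrCl = (140 − 88) × 125.2 / (72 × 3.812) × 0.85 = 6510.4 / 274.46 × 0.85 ≈ 20.2 mL/min
CrCl ≈ 20 mL/min → bracket 10–49 mL/min.
70% of 1200 mg = 840 mg

840 mg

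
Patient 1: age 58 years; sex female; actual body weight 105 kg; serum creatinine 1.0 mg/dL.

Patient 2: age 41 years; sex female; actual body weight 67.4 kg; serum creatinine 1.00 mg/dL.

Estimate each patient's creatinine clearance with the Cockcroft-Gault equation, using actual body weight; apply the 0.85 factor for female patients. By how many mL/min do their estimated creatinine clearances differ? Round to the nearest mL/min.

Patient 1: CrCl = (140 − 58) × 105 / (72 × 1) × 0.85 = 8610.0 / 72.00 × 0.85 ≈ 101.6 mL/min
Patient 2: CrCl = (140 − 41) × 67.4 / (72 × 1) × 0.85 = 6672.6 / 72.00 × 0.85 ≈ 78.8 mL/min
|101.6 − 78.8| = 22.8 mL/min

23 mL/min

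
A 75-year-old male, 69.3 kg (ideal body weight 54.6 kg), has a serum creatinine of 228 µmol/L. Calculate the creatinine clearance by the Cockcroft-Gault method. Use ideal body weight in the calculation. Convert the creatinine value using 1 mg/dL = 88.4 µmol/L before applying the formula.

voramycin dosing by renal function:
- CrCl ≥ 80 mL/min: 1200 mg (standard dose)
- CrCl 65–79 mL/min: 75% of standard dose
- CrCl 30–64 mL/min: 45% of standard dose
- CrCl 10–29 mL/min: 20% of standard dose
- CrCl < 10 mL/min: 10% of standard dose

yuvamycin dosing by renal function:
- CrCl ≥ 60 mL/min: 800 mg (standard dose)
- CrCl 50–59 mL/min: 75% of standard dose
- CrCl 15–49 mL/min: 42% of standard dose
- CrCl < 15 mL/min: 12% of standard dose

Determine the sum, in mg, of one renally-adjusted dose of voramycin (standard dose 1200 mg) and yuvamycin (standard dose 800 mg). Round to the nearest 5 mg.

575 mg

SCr = 228 / 88.4 = 2.579 mg/dL
CrCl = (140 − 75) × 54.6 / (72 × 2.579) = 3549.0 / 185.69 ≈ 19.1 mL/min
CrCl ≈ 19 mL/min.
voramycin: 10–29 mL/min → 20% of 1200 mg = 240 mg.
yuvamycin: 15–49 mL/min → 42% of 800 mg = 336 mg.
Total = 240 + 336 = 576 mg.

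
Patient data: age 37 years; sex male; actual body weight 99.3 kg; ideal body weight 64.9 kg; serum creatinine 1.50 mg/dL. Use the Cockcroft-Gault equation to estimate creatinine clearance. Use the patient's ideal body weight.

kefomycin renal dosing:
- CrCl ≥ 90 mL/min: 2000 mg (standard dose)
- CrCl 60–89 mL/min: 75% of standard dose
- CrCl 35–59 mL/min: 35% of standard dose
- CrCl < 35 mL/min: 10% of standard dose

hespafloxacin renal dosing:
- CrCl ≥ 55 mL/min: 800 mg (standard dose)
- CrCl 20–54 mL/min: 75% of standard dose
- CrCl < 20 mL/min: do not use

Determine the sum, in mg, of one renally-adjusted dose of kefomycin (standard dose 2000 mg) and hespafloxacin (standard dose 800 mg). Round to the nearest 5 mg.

CrCl = (140 − 37) × 64.9 / (72 × 1.5) = 6684.7 / 108.00 ≈ 61.9 mL/min
CrCl ≈ 62 mL/min.
kefomycin: 60–89 mL/min → 75% of 2000 mg = 1500 mg.
hespafloxacin: ≥ 55 mL/min → 100% of 800 mg = 800 mg.
Total = 1500 + 800 = 2300 mg.

2300 mg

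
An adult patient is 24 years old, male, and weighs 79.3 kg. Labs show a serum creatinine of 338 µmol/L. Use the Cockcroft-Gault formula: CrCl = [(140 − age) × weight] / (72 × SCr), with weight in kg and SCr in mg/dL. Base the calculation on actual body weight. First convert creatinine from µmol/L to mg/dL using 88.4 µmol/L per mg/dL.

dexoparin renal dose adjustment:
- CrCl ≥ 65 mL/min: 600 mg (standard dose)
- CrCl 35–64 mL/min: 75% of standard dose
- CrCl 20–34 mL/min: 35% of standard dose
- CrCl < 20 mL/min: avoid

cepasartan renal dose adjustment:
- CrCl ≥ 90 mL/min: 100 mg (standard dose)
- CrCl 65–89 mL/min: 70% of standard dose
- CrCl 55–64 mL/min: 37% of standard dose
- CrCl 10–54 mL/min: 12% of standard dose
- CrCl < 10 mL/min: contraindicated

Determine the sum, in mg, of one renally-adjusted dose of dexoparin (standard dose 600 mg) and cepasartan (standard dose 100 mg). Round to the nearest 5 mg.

SCr = 338 / 88.4 = 3.824 mg/dL
CrCl = (140 − 24) × 79.3 / (72 × 3.824) = 9198.8 / 275.33 ≈ 33.4 mL/min
CrCl ≈ 33 mL/min.
dexoparin: 20–34 mL/min → 35% of 600 mg = 210 mg.
cepasartan: 10–54 mL/min → 12% of 100 mg = 12 mg.
Total = 210 + 12 = 222 mg.

220 mg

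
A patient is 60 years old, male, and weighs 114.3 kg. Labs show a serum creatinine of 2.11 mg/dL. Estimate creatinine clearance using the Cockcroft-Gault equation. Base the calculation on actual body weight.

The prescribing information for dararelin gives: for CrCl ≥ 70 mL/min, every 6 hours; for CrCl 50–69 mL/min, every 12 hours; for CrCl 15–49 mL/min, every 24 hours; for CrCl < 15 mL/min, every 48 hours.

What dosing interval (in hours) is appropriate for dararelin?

every 12 hours

CrCl = (140 − 60) × 114.3 / (72 × 2.11) = 9144.0 / 151.92 ≈ 60.2 mL/min
CrCl ≈ 60 mL/min → bracket 50–69 mL/min → every 12 hours.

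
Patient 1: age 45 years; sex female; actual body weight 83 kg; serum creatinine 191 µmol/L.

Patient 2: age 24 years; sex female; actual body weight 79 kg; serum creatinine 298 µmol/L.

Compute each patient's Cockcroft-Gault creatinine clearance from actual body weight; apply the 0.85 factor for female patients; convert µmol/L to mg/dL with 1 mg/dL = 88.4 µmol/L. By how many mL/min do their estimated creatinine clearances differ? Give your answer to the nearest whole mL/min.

Patient 1: SCr = 191 / 88.4 = 2.161 mg/dL
Patient 1: CrCl = (140 − 45) × 83 / (72 × 2.161) × 0.85 = 7885.0 / 155.59 × 0.85 ≈ 43.1 mL/min
Patient 2: SCr = 298 / 88.4 = 3.371 mg/dL
Patient 2: CrCl = (140 − 24) × 79 / (72 × 3.371) × 0.85 = 9164.0 / 242.71 × 0.85 ≈ 32.1 mL/min
|43.1 − 32.1| = 11.0 mL/min

11 mL/min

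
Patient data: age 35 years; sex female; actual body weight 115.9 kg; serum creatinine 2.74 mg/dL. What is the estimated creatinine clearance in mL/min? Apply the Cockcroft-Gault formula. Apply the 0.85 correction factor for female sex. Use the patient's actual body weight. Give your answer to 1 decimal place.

CrCl = (140 − 35) × 115.9 / (72 × 2.74) × 0.85 = 12169.5 / 197.28 × 0.85 ≈ 52.4 mL/min

52.4 mL/min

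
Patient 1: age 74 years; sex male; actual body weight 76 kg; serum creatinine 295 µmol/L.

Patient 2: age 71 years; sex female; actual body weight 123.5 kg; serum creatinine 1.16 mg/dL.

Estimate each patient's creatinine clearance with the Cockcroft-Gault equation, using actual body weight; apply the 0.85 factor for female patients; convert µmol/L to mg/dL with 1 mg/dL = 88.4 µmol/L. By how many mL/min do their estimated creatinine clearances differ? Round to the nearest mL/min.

Patient 1: SCr = 295 / 88.4 = 3.337 mg/dL
Patient 1: CrCl = (140 − 74) × 76 / (72 × 3.337) = 5016.0 / 240.26 ≈ 20.9 mL/min
Patient 2: CrCl = (140 − 71) × 123.5 / (72 × 1.16) × 0.85 = 8521.5 / 83.52 × 0.85 ≈ 86.7 mL/min
|20.9 − 86.7| = 65.8 mL/min

66 mL/min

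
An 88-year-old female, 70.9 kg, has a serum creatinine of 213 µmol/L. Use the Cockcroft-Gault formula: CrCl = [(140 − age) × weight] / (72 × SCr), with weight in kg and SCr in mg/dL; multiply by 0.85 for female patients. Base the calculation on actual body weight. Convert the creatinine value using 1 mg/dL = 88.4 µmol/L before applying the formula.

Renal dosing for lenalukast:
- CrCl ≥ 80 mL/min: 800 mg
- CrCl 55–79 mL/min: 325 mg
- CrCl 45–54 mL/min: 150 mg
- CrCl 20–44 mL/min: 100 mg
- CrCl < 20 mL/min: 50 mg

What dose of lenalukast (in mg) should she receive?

SCr = 213 / 88.4 = 2.41 mg/dL
CrCl = (140 − 88) × 70.9 / (72 × 2.41) × 0.85 = 3686.8 / 173.52 × 0.85 ≈ 18.1 mL/min
CrCl ≈ 18 mL/min → bracket < 20 mL/min.
Dose for this bracket: 50 mg.

50 mg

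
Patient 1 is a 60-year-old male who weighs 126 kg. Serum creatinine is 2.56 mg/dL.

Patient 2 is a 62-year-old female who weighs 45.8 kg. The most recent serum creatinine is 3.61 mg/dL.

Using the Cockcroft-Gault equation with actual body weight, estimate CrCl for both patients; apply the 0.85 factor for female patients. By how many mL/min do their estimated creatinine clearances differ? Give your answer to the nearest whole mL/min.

43 mL/min

Patient 1: CrCl = (140 − 60) × 126 / (72 × 2.56) = 10080.0 / 184.32 ≈ 54.7 mL/min
Patient 2: CrCl = (140 − 62) × 45.8 / (72 × 3.61) × 0.85 = 3572.4 / 259.92 × 0.85 ≈ 11.7 mL/min
|54.7 − 11.7| = 43.0 mL/min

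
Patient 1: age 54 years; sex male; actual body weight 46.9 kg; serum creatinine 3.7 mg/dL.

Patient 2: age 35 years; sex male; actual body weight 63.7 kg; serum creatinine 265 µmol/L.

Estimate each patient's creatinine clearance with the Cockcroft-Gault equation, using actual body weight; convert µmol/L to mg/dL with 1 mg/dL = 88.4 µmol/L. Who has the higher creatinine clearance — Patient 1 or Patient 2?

Patient 1: CrCl = (140 − 54) × 46.9 / (72 × 3.7) = 4033.4 / 266.40 ≈ 15.1 mL/min
Patient 2: SCr = 265 / 88.4 = 2.998 mg/dL
Patient 2: CrCl = (140 − 35) × 63.7 / (72 × 2.998) = 6688.5 / 215.86 ≈ 31.0 mL/min
15.1 vs 31.0 mL/min → Patient 2 is higher.

Patient 2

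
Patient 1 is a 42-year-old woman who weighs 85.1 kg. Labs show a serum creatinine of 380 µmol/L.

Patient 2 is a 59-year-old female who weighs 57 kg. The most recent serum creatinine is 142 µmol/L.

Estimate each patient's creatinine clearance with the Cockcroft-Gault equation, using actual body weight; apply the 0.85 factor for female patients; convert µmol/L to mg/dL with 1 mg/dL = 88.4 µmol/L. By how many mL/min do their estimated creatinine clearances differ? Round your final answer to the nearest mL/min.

Patient 1: SCr = 380 / 88.4 = 4.299 mg/dL
Patient 1: CrCl = (140 − 42) × 85.1 / (72 × 4.299) × 0.85 = 8339.8 / 309.53 × 0.85 ≈ 22.9 mL/min
Patient 2: SCr = 142 / 88.4 = 1.606 mg/dL
Patient 2: CrCl = (140 − 59) × 57 / (72 × 1.606) × 0.85 = 4617.0 / 115.63 × 0.85 ≈ 33.9 mL/min
|22.9 − 33.9| = 11.0 mL/min

11 mL/min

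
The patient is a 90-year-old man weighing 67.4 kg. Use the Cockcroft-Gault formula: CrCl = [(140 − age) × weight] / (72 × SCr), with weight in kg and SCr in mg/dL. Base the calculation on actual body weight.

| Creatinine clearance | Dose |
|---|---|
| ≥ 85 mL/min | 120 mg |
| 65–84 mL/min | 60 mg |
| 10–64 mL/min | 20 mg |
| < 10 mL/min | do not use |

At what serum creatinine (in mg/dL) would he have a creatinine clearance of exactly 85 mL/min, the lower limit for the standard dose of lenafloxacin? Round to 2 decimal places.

0.55 mg/dL

Standard dose requires CrCl ≥ 85 mL/min.
Set (140 − 90) × 67.4 / (72 × SCr) = 85
SCr = (140 − 90) × 67.4 / (72 × 85) = 0.551 mg/dL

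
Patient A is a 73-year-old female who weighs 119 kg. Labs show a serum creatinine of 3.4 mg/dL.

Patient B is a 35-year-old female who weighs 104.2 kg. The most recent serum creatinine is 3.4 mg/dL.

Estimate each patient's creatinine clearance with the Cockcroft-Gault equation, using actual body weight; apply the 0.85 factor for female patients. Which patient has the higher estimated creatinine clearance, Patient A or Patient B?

Patient B

Patient A: CrCl = (140 − 73) × 119 / (72 × 3.4) × 0.85 = 7973.0 / 244.80 × 0.85 ≈ 27.7 mL/min
Patient B: CrCl = (140 − 35) × 104.2 / (72 × 3.4) × 0.85 = 10941.0 / 244.80 × 0.85 ≈ 38.0 mL/min
27.7 vs 38.0 mL/min → Patient B is higher.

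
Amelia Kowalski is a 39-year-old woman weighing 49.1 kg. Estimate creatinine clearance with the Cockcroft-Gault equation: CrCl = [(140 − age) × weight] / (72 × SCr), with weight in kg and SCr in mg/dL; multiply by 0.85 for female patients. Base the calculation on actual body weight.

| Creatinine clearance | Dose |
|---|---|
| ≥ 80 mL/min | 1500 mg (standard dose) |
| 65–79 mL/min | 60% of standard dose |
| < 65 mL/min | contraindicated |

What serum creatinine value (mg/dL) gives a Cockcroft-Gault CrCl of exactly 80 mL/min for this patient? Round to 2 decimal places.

0.73 mg/dL

Standard dose requires CrCl ≥ 80 mL/min.
Set (140 − 39) × 49.1 × 0.85 / (72 × SCr) = 80
SCr = (140 − 39) × 49.1 × 0.85 / (72 × 80) = 0.732 mg/dL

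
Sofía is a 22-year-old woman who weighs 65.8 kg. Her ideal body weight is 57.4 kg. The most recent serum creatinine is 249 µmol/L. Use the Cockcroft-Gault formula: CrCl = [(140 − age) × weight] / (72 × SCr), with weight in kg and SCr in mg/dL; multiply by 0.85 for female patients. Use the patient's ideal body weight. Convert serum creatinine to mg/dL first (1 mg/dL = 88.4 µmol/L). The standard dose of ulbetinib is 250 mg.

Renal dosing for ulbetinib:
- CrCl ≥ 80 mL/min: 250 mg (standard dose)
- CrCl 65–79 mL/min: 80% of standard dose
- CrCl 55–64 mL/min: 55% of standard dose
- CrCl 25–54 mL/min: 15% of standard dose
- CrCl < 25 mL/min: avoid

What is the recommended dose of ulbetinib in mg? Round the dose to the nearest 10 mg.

40 mg

SCr = 249 / 88.4 = 2.817 mg/dL
CrCl = (140 − 22) × 57.4 / (72 × 2.817) × 0.85 = 6773.2 / 202.82 × 0.85 ≈ 28.4 mL/min
CrCl ≈ 28 mL/min → bracket 25–54 mL/min.
15% of 250 mg = 37.5 mg → 40 mg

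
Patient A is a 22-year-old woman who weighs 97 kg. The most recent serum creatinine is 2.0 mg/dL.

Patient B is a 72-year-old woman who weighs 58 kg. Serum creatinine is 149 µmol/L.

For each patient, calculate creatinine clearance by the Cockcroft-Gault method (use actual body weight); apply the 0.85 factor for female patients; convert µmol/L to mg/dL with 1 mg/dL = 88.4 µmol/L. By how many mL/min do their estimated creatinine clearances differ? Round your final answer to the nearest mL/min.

Patient A: CrCl = (140 − 22) × 97 / (72 × 2) × 0.85 = 11446.0 / 144.00 × 0.85 ≈ 67.6 mL/min
Patient B: SCr = 149 / 88.4 = 1.686 mg/dL
Patient B: CrCl = (140 − 72) × 58 / (72 × 1.686) × 0.85 = 3944.0 / 121.39 × 0.85 ≈ 27.6 mL/min
|67.6 − 27.6| = 40.0 mL/min

40 mL/min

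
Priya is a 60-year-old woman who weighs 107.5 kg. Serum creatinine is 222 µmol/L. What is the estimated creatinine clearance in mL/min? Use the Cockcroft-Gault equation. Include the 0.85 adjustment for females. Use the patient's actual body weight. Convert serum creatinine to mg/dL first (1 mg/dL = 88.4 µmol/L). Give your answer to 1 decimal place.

40.4 mL/min

SCr = 222 / 88.4 = 2.511 mg/dL
CrCl = (140 − 60) × 107.5 / (72 × 2.511) × 0.85 = 8600.0 / 180.79 × 0.85 ≈ 40.4 mL/min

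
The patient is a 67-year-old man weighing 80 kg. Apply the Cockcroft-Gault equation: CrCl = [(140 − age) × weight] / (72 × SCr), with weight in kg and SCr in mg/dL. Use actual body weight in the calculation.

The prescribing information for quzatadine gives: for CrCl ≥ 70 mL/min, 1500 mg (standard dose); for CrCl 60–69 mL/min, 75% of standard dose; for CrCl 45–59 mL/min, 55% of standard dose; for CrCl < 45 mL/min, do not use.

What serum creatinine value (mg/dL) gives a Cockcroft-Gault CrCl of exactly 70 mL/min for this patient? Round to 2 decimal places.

Standard dose requires CrCl ≥ 70 mL/min.
Set (140 − 67) × 80 / (72 × SCr) = 70
SCr = (140 − 67) × 80 / (72 × 70) = 1.159 mg/dL

1.16 mg/dL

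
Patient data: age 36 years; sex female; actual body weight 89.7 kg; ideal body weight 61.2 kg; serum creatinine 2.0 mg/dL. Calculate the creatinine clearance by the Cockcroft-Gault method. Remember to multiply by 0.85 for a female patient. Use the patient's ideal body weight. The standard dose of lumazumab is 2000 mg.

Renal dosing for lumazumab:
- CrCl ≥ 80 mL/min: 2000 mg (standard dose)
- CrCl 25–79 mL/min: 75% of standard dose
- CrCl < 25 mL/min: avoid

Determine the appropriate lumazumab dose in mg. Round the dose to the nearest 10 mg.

1500 mg

CrCl = (140 − 36) × 61.2 / (72 × 2) × 0.85 = 6364.8 / 144.00 × 0.85 ≈ 37.6 mL/min
CrCl ≈ 38 mL/min → bracket 25–79 mL/min.
75% of 2000 mg = 1500 mg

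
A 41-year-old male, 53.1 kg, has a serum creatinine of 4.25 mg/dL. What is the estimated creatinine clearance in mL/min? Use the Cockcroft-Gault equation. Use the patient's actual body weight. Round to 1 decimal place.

CrCl = (140 − 41) × 53.1 / (72 × 4.25) = 5256.9 / 306.00 ≈ 17.2 mL/min

17.2 mL/min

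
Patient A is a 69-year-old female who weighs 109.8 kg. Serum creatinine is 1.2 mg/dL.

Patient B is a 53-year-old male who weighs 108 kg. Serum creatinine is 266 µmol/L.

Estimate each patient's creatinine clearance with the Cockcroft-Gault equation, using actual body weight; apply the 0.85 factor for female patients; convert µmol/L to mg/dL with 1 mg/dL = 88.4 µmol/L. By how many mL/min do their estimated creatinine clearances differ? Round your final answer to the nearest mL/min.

Patient A: CrCl = (140 − 69) × 109.8 / (72 × 1.2) × 0.85 = 7795.8 / 86.40 × 0.85 ≈ 76.7 mL/min
Patient B: SCr = 266 / 88.4 = 3.009 mg/dL
Patient B: CrCl = (140 − 53) × 108 / (72 × 3.009) = 9396.0 / 216.65 ≈ 43.4 mL/min
|76.7 − 43.4| = 33.3 mL/min

33 mL/min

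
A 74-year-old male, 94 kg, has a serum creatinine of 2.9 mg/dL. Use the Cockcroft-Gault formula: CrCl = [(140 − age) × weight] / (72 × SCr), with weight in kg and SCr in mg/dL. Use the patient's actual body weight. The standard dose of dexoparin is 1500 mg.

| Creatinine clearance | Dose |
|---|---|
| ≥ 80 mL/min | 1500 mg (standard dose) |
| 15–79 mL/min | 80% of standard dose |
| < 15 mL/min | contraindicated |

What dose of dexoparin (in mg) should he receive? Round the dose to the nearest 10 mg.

CrCl = (140 − 74) × 94 / (72 × 2.9) = 6204.0 / 208.80 ≈ 29.7 mL/min
CrCl ≈ 30 mL/min → bracket 15–79 mL/min.
80% of 1500 mg = 1200 mg

1200 mg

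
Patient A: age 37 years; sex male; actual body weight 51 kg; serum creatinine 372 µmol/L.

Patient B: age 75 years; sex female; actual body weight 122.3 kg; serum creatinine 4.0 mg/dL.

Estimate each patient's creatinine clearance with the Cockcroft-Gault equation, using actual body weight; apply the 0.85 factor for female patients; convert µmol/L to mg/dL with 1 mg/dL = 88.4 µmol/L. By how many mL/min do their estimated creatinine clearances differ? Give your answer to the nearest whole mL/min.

6 mL/min

Patient A: SCr = 372 / 88.4 = 4.208 mg/dL
Patient A: CrCl = (140 − 37) × 51 / (72 × 4.208) = 5253.0 / 302.98 ≈ 17.3 mL/min
Patient B: CrCl = (140 − 75) × 122.3 / (72 × 4) × 0.85 = 7949.5 / 288.00 × 0.85 ≈ 23.5 mL/min
|17.3 − 23.5| = 6.2 mL/min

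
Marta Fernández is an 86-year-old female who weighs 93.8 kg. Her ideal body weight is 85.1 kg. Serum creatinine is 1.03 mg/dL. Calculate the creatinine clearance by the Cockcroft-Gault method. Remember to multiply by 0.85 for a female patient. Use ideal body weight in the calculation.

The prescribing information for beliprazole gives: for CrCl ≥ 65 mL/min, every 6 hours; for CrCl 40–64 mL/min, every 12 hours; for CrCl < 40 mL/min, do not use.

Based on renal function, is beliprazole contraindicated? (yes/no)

no

CrCl = (140 − 86) × 85.1 / (72 × 1.03) × 0.85 = 4595.4 / 74.16 × 0.85 ≈ 52.7 mL/min
CrCl ≈ 53 mL/min, which is ≥ 40 mL/min.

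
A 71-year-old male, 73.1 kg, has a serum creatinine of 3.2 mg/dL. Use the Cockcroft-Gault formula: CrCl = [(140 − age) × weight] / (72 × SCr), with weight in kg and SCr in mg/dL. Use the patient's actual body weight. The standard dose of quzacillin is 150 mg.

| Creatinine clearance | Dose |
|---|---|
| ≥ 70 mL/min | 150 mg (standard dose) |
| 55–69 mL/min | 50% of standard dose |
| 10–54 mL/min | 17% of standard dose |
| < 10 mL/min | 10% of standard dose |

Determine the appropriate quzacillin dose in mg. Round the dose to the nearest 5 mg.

25 mg

CrCl = (140 − 71) × 73.1 / (72 × 3.2) = 5043.9 / 230.40 ≈ 21.9 mL/min
CrCl ≈ 22 mL/min → bracket 10–54 mL/min.
17% of 150 mg = 25.5 mg → 25 mg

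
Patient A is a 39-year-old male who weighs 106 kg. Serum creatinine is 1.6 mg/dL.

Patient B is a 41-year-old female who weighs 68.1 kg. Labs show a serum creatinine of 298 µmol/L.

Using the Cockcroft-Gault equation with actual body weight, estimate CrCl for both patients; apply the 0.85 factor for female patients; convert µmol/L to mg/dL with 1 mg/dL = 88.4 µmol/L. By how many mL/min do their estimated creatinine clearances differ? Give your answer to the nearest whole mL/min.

Patient A: CrCl = (140 − 39) × 106 / (72 × 1.6) = 10706.0 / 115.20 ≈ 92.9 mL/min
Patient B: SCr = 298 / 88.4 = 3.371 mg/dL
Patient B: CrCl = (140 − 41) × 68.1 / (72 × 3.371) × 0.85 = 6741.9 / 242.71 × 0.85 ≈ 23.6 mL/min
|92.9 − 23.6| = 69.3 mL/min

69 mL/min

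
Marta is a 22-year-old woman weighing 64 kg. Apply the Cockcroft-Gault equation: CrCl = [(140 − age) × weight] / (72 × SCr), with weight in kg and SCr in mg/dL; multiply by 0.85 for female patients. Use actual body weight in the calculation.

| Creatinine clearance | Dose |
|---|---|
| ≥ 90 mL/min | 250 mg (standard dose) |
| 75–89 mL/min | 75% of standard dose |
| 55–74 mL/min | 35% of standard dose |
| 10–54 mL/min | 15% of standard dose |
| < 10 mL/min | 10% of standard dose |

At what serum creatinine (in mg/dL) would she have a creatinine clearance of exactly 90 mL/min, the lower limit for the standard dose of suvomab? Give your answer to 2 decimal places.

Standard dose requires CrCl ≥ 90 mL/min.
Set (140 − 22) × 64 × 0.85 / (72 × SCr) = 90
SCr = (140 − 22) × 64 × 0.85 / (72 × 90) = 0.991 mg/dL

0.99 mg/dL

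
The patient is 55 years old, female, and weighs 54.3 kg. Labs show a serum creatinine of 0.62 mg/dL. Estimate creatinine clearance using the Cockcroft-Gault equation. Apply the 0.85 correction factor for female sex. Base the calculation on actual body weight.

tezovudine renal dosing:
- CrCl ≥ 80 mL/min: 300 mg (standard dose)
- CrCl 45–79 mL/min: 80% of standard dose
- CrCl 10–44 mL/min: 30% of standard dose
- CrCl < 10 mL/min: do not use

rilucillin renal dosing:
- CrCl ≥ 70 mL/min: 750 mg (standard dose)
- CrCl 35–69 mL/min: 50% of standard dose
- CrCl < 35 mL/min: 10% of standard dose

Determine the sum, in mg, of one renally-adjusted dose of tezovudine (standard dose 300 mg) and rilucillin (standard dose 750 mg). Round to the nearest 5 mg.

1050 mg

CrCl = (140 − 55) × 54.3 / (72 × 0.62) × 0.85 = 4615.5 / 44.64 × 0.85 ≈ 87.9 mL/min
CrCl ≈ 88 mL/min.
tezovudine: ≥ 80 mL/min → 100% of 300 mg = 300 mg.
rilucillin: ≥ 70 mL/min → 100% of 750 mg = 750 mg.
Total = 300 + 750 = 1050 mg.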